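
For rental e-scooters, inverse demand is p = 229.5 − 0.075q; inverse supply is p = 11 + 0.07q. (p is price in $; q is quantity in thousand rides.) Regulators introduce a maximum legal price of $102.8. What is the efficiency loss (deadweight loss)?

Competitive equilibrium: 229.5 − 0.075q = 11 + 0.07q → q* = 1506.8966, p* = 116.4828.
At the ceiling p = 102.8, quantity supplied = (102.8 − 11)/0.07 = 1311.4286.
Willingness to pay at q' = 1311.4286: 229.5 − 0.075·1311.4286 = 131.1429.
Δq = 1506.8966 − 1311.4286 = 195.468; wedge = 131.1429 − 102.8 = 28.3429.
The triangle = ½ × 195.468 × 28.3429 = $2770.06 thousand.

$2770.06 thousand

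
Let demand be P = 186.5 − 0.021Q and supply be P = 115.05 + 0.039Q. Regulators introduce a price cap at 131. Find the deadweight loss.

Competitive equilibrium: 186.5 − 0.021Q = 115.05 + 0.039Q → Q* = 1190.83333, P* = 161.4925.
At the ceiling P = 131, quantity supplied = (131 − 115.05)/0.039 = 408.97436.
Willingness to pay at Q' = 408.97436: 186.5 − 0.021·408.97436 = 177.91154.
ΔQ = 1190.83333 − 408.97436 = 781.85897; wedge = 177.91154 − 131 = 46.91154.
Welfare loss = ½ × 781.85897 × 46.91154 = 18339.10.

18339.10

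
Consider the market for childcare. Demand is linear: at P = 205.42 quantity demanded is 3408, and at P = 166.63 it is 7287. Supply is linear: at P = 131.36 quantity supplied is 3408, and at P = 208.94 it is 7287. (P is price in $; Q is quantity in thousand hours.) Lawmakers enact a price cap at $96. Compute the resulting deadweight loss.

$269240.17 thousand

Demand slope = (166.63 − 205.42)/(7287 − 3408) = −0.01, so P = 239.5 − 0.01Q.
Supply slope = (208.94 − 131.36)/(7287 − 3408) = 0.02, so P = 63.2 + 0.02Q.
Competitive equilibrium: 239.5 − 0.01Q = 63.2 + 0.02Q → Q* = 5876.6667, P* = 180.7333.
At the ceiling P = 96, quantity supplied = (96 − 63.2)/0.02 = 1640.
Willingness to pay at Q' = 1640: 239.5 − 0.01·1640 = 223.1.
ΔQ = 5876.6667 − 1640 = 4236.6667; wedge = 223.1 − 96 = 127.1.
Deadweight loss = ½ × 4236.6667 × 127.1 = $269240.17 thousand.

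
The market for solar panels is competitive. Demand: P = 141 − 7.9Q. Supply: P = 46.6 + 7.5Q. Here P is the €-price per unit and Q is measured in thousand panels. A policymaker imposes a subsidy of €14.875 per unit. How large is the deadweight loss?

Competitive equilibrium: 141 − 7.9Q = 46.6 + 7.5Q → Q* = 6.1299, P* = 92.574.
The subsidy lowers effective supply by 14.875: P = 31.725 + 7.5Q.
New quantity: 141 − 7.9Q = 31.725 + 7.5Q → Q' = 7.0958.
Overproduction ΔQ = 7.0958 − 6.1299 = 0.9659; wedge = subsidy = 14.875.
Deadweight loss = ½ × 0.9659 × 14.875 = €7.18 thousand.

€7.18 thousand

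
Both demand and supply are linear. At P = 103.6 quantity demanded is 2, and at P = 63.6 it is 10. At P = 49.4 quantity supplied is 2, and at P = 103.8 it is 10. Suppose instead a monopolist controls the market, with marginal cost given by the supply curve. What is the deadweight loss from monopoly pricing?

22.72

Demand slope = (63.6 − 103.6)/(10 − 2) = −5, so P = 113.6 − 5Q.
Supply slope = (103.8 − 49.4)/(10 − 2) = 6.8, so P = 35.8 + 6.8Q.
Competitive equilibrium: 113.6 − 5Q = 35.8 + 6.8Q → Q* = 6.5932, P* = 80.6339.
Marginal revenue: MR = 113.6 − 10Q. Set MR = MC: 113.6 − 10Q = 35.8 + 6.8Q → Q_m = 4.631.
Price P_m = 113.6 − 5·4.631 = 90.445; MC(Q_m) = 35.8 + 6.8·4.631 = 67.2908.
Competitive Q* = 6.5932, so ΔQ = 1.9622; wedge = 90.445 − 67.2908 = 23.1542.
Deadweight loss = ½ × 1.9622 × 23.1542 = 22.72.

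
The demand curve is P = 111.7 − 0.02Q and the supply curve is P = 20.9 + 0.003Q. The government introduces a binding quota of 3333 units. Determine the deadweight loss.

Competitive equilibrium: 111.7 − 0.02Q = 20.9 + 0.003Q → Q* = 3947.8261, P* = 32.7435.
At Q = 3333: demand price = 111.7 − 0.02·3333 = 45.04; supply price = 20.9 + 0.003·3333 = 30.899.
ΔQ = 3947.8261 − 3333 = 614.8261; wedge = 45.04 − 30.899 = 14.141.
DWL = ½ × 614.8261 × 14.141 = 4347.13.

4347.13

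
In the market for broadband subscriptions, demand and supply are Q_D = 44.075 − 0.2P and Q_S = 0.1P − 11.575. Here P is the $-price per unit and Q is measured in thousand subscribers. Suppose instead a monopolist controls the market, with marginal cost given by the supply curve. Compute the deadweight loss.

$22.80 thousand

In inverse form: demand P = 220.375 − 5Q, supply P = 115.75 + 10Q.
Competitive equilibrium: 220.375 − 5Q = 115.75 + 10Q → Q* = 6.975, P* = 185.5.
Marginal revenue: MR = 220.375 − 10Q. Set MR = MC: 220.375 − 10Q = 115.75 + 10Q → Q_m = 5.2313.
Price P_m = 220.375 − 5·5.2313 = 194.2185; MC(Q_m) = 115.75 + 10·5.2313 = 168.063.
Competitive Q* = 6.975, so ΔQ = 1.7437; wedge = 194.2185 − 168.063 = 26.1555.
Welfare loss = ½ × 1.7437 × 26.1555 = $22.80 thousand.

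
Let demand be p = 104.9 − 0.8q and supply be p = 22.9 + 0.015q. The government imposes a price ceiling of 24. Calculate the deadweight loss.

303.26

Competitive equilibrium: 104.9 − 0.8q = 22.9 + 0.015q → q* = 100.6135, p* = 24.4092.
At the ceiling p = 24, quantity supplied = (24 − 22.9)/0.015 = 73.33333.
Willingness to pay at q' = 73.33333: 104.9 − 0.8·73.33333 = 46.23334.
Δq = 100.6135 − 73.33333 = 27.28017; wedge = 46.23334 − 24 = 22.23334.
The triangle = ½ × 27.28017 × 22.23334 = 303.26.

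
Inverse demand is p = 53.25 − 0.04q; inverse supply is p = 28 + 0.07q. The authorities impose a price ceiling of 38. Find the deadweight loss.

413.32

Competitive equilibrium: 53.25 − 0.04q = 28 + 0.07q → q* = 229.5455, p* = 44.0682.
At the ceiling p = 38, quantity supplied = (38 − 28)/0.07 = 142.8571.
Willingness to pay at q' = 142.8571: 53.25 − 0.04·142.8571 = 47.5357.
Δq = 229.5455 − 142.8571 = 86.6884; wedge = 47.5357 − 38 = 9.5357.
Welfare loss = ½ × 86.6884 × 9.5357 = 413.32.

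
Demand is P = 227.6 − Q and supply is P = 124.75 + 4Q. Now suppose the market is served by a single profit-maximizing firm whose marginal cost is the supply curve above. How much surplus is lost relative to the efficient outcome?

29.38

Competitive equilibrium: 227.6 − Q = 124.75 + 4Q → Q* = 20.57, P* = 207.03.
Marginal revenue: MR = 227.6 − 2Q. Set MR = MC: 227.6 − 2Q = 124.75 + 4Q → Q_m = 17.1417.
Price P_m = 227.6 − 1·17.1417 = 210.4583; MC(Q_m) = 124.75 + 4·17.1417 = 193.3168.
Competitive Q* = 20.57, so ΔQ = 3.4283; wedge = 210.4583 − 193.3168 = 17.1415.
Deadweight loss = ½ × 3.4283 × 17.1415 = 29.38.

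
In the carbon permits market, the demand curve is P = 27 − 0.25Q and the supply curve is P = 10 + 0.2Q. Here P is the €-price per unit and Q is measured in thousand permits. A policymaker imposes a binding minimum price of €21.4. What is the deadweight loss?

€53.21 thousand

Competitive equilibrium: 27 − 0.25Q = 10 + 0.2Q → Q* = 37.7778, P* = 17.5556.
At the floor P = 21.4, quantity demanded = (27 − 21.4)/0.25 = 22.4.
Sellers' marginal cost at Q' = 22.4: 10 + 0.2·22.4 = 14.48.
ΔQ = 37.7778 − 22.4 = 15.3778; wedge = 21.4 − 14.48 = 6.92.
Welfare loss = ½ × 15.3778 × 6.92 = €53.21 thousand.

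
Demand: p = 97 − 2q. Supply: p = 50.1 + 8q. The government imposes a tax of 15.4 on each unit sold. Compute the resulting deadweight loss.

Competitive equilibrium: 97 − 2q = 50.1 + 8q → q* = 4.69, p* = 87.62.
With the tax, the buyer price exceeds the seller price by 15.4: (97 − 2q) − (50.1 + 8q) = 15.4 → q' = 3.15.
Δq = 4.69 − 3.15 = 1.54; the wedge equals the tax, 15.4.
Deadweight loss = ½ × 1.54 × 15.4 = 11.858.

11.858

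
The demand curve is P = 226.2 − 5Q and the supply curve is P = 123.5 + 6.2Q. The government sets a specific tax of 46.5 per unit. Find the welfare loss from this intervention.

Competitive equilibrium: 226.2 − 5Q = 123.5 + 6.2Q → Q* = 9.1696, P* = 180.3518.
With the tax, the buyer price exceeds the seller price by 46.5: (226.2 − 5Q) − (123.5 + 6.2Q) = 46.5 → Q' = 5.0179.
ΔQ = 9.1696 − 5.0179 = 4.1517; the wedge equals the tax, 46.5.
The triangle = ½ × 4.1517 × 46.5 = 96.53.

96.53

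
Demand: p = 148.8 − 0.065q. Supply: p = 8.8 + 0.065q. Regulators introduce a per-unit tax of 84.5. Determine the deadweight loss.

27462.50

Competitive equilibrium: 148.8 − 0.065q = 8.8 + 0.065q → q* = 1076.9231, p* = 78.8.
With the tax, the buyer price exceeds the seller price by 84.5: (148.8 − 0.065q) − (8.8 + 0.065q) = 84.5 → q' = 426.9231.
Δq = 1076.9231 − 426.9231 = 650; the wedge equals the tax, 84.5.
Welfare loss = ½ × 650 × 84.5 = 27462.50.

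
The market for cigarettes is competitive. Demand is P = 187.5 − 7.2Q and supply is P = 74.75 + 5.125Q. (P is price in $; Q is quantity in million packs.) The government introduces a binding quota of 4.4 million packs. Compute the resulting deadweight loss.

$138.93 million

Competitive equilibrium: 187.5 − 7.2Q = 74.75 + 5.125Q → Q* = 9.1481, P* = 121.6339.
At Q = 4.4: demand price = 187.5 − 7.2·4.4 = 155.82; supply price = 74.75 + 5.125·4.4 = 97.3.
ΔQ = 9.1481 − 4.4 = 4.7481; wedge = 155.82 − 97.3 = 58.52.
Welfare loss = ½ × 4.7481 × 58.52 = $138.93 million.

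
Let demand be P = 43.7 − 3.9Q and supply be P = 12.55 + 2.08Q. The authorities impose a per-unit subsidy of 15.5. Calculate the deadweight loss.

20.09

Competitive equilibrium: 43.7 − 3.9Q = 12.55 + 2.08Q → Q* = 5.209, P* = 23.3848.
The subsidy lowers effective supply by 15.5: P = 2.08Q − 2.95.
New quantity: 43.7 − 3.9Q = 2.08Q − 2.95 → Q' = 7.801.
Overproduction ΔQ = 7.801 − 5.209 = 2.592; wedge = subsidy = 15.5.
Deadweight loss = ½ × 2.592 × 15.5 = 20.09.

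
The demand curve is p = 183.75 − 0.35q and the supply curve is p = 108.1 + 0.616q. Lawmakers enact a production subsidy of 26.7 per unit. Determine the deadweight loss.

368.99

Competitive equilibrium: 183.75 − 0.35q = 108.1 + 0.616q → q* = 78.3126, p* = 156.3406.
The subsidy lowers effective supply by 26.7: p = 81.4 + 0.616q.
New quantity: 183.75 − 0.35q = 81.4 + 0.616q → q' = 105.9524.
Overproduction Δq = 105.9524 − 78.3126 = 27.6398; wedge = subsidy = 26.7.
Deadweight loss = ½ × 27.6398 × 26.7 = 368.99.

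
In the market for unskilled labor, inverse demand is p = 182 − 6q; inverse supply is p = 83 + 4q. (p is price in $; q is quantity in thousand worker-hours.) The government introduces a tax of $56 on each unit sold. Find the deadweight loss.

Competitive equilibrium: 182 − 6q = 83 + 4q → q* = 9.9, p* = 122.6.
With the tax, the buyer price exceeds the seller price by 56: (182 − 6q) − (83 + 4q) = 56 → q' = 4.3.
Δq = 9.9 − 4.3 = 5.6; the wedge equals the tax, 56.
Welfare loss = ½ × 5.6 × 56 = $156.80 thousand.

$156.80 thousand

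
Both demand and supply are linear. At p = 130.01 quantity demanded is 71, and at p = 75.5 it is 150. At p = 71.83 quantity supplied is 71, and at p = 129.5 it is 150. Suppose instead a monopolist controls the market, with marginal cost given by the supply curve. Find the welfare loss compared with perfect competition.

Demand slope = (75.5 − 130.01)/(150 − 71) = −0.69, so p = 179 − 0.69q.
Supply slope = (129.5 − 71.83)/(150 − 71) = 0.73, so p = 20 + 0.73q.
Competitive equilibrium: 179 − 0.69q = 20 + 0.73q → q* = 111.9718, p* = 101.7394.
Marginal revenue: MR = 179 − 1.38q. Set MR = MC: 179 − 1.38q = 20 + 0.73q → q_m = 75.3555.
Price p_m = 179 − 0.69·75.3555 = 127.0047; MC(q_m) = 20 + 0.73·75.3555 = 75.0095.
Competitive q* = 111.9718, so Δq = 36.6163; wedge = 127.0047 − 75.0095 = 51.9952.
Welfare loss = ½ × 36.6163 × 51.9952 = 951.94.

951.94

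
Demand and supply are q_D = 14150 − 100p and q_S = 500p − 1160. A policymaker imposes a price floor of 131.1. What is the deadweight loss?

668870.42

In inverse form: demand p = 141.5 − 0.01q, supply p = 2.32 + 0.002q.
Competitive equilibrium: 141.5 − 0.01q = 2.32 + 0.002q → q* = 11598.33333, p* = 25.51667.
At the floor p = 131.1, quantity demanded = (141.5 − 131.1)/0.01 = 1040.
Sellers' marginal cost at q' = 1040: 2.32 + 0.002·1040 = 4.4.
Δq = 11598.33333 − 1040 = 10558.33333; wedge = 131.1 − 4.4 = 126.7.
DWL = ½ × 10558.33333 × 126.7 = 668870.42.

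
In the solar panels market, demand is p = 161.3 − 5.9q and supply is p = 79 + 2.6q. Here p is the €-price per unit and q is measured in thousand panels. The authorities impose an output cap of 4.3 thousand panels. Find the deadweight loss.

€123.12 thousand

Competitive equilibrium: 161.3 − 5.9q = 79 + 2.6q → q* = 9.6824, p* = 104.1741.
At q = 4.3: demand price = 161.3 − 5.9·4.3 = 135.93; supply price = 79 + 2.6·4.3 = 90.18.
Δq = 9.6824 − 4.3 = 5.3824; wedge = 135.93 − 90.18 = 45.75.
Deadweight loss = ½ × 5.3824 × 45.75 = €123.12 thousand.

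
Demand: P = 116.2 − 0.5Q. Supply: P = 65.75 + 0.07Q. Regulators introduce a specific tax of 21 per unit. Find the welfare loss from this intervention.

386.84

Competitive equilibrium: 116.2 − 0.5Q = 65.75 + 0.07Q → Q* = 88.5088, P* = 71.9456.
With the tax, the buyer price exceeds the seller price by 21: (116.2 − 0.5Q) − (65.75 + 0.07Q) = 21 → Q' = 51.6667.
ΔQ = 88.5088 − 51.6667 = 36.8421; the wedge equals the tax, 21.
Welfare loss = ½ × 36.8421 × 21 = 386.84.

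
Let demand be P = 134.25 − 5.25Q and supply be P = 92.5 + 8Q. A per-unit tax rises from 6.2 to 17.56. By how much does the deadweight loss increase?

Competitive equilibrium: 134.25 − 5.25Q = 92.5 + 8Q → Q* = 3.1509, P* = 117.7075.
For a per-unit tax t: ΔQ = t/13.25, so DWL = ½·t·(t/13.25) = t²/26.5.
At t = 6.2: DWL = 1.451. At t = 17.56: DWL = 11.636.
Increase = 11.636 − 1.451 = 10.19.

10.19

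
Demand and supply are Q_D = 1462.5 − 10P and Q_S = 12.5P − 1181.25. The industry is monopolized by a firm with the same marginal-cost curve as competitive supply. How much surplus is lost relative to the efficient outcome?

In inverse form: demand P = 146.25 − 0.1Q, supply P = 94.5 + 0.08Q.
Competitive equilibrium: 146.25 − 0.1Q = 94.5 + 0.08Q → Q* = 287.5, P* = 117.5.
Marginal revenue: MR = 146.25 − 0.2Q. Set MR = MC: 146.25 − 0.2Q = 94.5 + 0.08Q → Q_m = 184.8214.
Price P_m = 146.25 − 0.1·184.8214 = 127.7679; MC(Q_m) = 94.5 + 0.08·184.8214 = 109.2857.
Competitive Q* = 287.5, so ΔQ = 102.6786; wedge = 127.7679 − 109.2857 = 18.4822.
The triangle = ½ × 102.6786 × 18.4822 = 948.86.

948.86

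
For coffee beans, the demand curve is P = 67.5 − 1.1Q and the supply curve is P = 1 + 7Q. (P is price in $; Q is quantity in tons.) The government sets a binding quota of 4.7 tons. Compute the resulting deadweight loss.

$49.89

Competitive equilibrium: 67.5 − 1.1Q = 1 + 7Q → Q* = 8.2099, P* = 58.4691.
At Q = 4.7: demand price = 67.5 − 1.1·4.7 = 62.33; supply price = 1 + 7·4.7 = 33.9.
ΔQ = 8.2099 − 4.7 = 3.5099; wedge = 62.33 − 33.9 = 28.43.
Welfare loss = ½ × 3.5099 × 28.43 = $49.89.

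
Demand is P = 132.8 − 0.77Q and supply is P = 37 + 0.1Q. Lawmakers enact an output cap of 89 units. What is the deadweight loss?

Competitive equilibrium: 132.8 − 0.77Q = 37 + 0.1Q → Q* = 110.1149, P* = 48.0115.
At Q = 89: demand price = 132.8 − 0.77·89 = 64.27; supply price = 37 + 0.1·89 = 45.9.
ΔQ = 110.1149 − 89 = 21.1149; wedge = 64.27 − 45.9 = 18.37.
Welfare loss = ½ × 21.1149 × 18.37 = 193.94.

193.94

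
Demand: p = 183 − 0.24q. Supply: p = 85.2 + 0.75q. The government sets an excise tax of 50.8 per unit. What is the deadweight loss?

Competitive equilibrium: 183 − 0.24q = 85.2 + 0.75q → q* = 98.78788, p* = 159.29091.
With the tax, the buyer price exceeds the seller price by 50.8: (183 − 0.24q) − (85.2 + 0.75q) = 50.8 → q' = 47.47475.
Δq = 98.78788 − 47.47475 = 51.31313; the wedge equals the tax, 50.8.
The triangle = ½ × 51.31313 × 50.8 = 1303.35.

1303.35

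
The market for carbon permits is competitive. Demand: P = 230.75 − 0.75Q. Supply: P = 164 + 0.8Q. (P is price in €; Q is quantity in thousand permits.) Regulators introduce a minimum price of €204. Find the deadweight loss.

€42.41 thousand

Competitive equilibrium: 230.75 − 0.75Q = 164 + 0.8Q → Q* = 43.0645, P* = 198.4516.
At the floor P = 204, quantity demanded = (230.75 − 204)/0.75 = 35.6667.
Sellers' marginal cost at Q' = 35.6667: 164 + 0.8·35.6667 = 192.5334.
ΔQ = 43.0645 − 35.6667 = 7.3978; wedge = 204 − 192.5334 = 11.4666.
Welfare loss = ½ × 7.3978 × 11.4666 = €42.41 thousand.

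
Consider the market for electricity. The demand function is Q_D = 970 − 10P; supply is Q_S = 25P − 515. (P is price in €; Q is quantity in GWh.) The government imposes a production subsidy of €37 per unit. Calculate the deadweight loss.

€4889.29

In inverse form: demand P = 97 − 0.1Q, supply P = 20.6 + 0.04Q.
Competitive equilibrium: 97 − 0.1Q = 20.6 + 0.04Q → Q* = 545.7143, P* = 42.4286.
The subsidy lowers effective supply by 37: P = 0.04Q − 16.4.
New quantity: 97 − 0.1Q = 0.04Q − 16.4 → Q' = 810.
Overproduction ΔQ = 810 − 545.7143 = 264.2857; wedge = subsidy = 37.
Welfare loss = ½ × 264.2857 × 37 = €4889.29.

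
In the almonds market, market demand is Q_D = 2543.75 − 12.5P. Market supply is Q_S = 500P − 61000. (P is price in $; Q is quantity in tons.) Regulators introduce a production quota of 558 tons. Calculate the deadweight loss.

In inverse form: demand P = 203.5 − 0.08Q, supply P = 122 + 0.002Q.
Competitive equilibrium: 203.5 − 0.08Q = 122 + 0.002Q → Q* = 993.9024, P* = 123.9878.
At Q = 558: demand price = 203.5 − 0.08·558 = 158.86; supply price = 122 + 0.002·558 = 123.116.
ΔQ = 993.9024 − 558 = 435.9024; wedge = 158.86 − 123.116 = 35.744.
Welfare loss = ½ × 435.9024 × 35.744 = $7790.45.

$7790.45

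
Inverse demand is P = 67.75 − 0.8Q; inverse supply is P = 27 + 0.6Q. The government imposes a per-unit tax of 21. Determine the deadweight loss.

157.50

Competitive equilibrium: 67.75 − 0.8Q = 27 + 0.6Q → Q* = 29.1071, P* = 44.4643.
With the tax, the buyer price exceeds the seller price by 21: (67.75 − 0.8Q) − (27 + 0.6Q) = 21 → Q' = 14.1071.
ΔQ = 29.1071 − 14.1071 = 15; the wedge equals the tax, 21.
Welfare loss = ½ × 15 × 21 = 157.50.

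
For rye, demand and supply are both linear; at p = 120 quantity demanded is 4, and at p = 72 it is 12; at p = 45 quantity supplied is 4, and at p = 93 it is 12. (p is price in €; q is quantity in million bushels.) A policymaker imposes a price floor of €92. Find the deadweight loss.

€15.04 million

Demand slope = (72 − 120)/(12 − 4) = −6, so p = 144 − 6q.
Supply slope = (93 − 45)/(12 − 4) = 6, so p = 21 + 6q.
Competitive equilibrium: 144 − 6q = 21 + 6q → q* = 10.25, p* = 82.5.
At the floor p = 92, quantity demanded = (144 − 92)/6 = 8.6667.
Sellers' marginal cost at q' = 8.6667: 21 + 6·8.6667 = 73.0002.
Δq = 10.25 − 8.6667 = 1.5833; wedge = 92 − 73.0002 = 18.9998.
The triangle = ½ × 1.5833 × 18.9998 = €15.04 million.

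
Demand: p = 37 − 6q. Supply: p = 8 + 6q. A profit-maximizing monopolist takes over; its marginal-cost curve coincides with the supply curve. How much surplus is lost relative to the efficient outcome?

Competitive equilibrium: 37 − 6q = 8 + 6q → q* = 2.4167, p* = 22.5.
Marginal revenue: MR = 37 − 12q. Set MR = MC: 37 − 12q = 8 + 6q → q_m = 1.6111.
Price p_m = 37 − 6·1.6111 = 27.3334; MC(q_m) = 8 + 6·1.6111 = 17.6666.
Competitive q* = 2.4167, so Δq = 0.8056; wedge = 27.3334 − 17.6666 = 9.6668.
The triangle = ½ × 0.8056 × 9.6668 = 3.89.

3.89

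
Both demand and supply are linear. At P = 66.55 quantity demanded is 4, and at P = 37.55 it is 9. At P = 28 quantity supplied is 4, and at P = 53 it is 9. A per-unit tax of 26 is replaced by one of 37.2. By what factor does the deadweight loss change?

2.047

Demand slope = (37.55 − 66.55)/(9 − 4) = −5.8, so P = 89.75 − 5.8Q.
Supply slope = (53 − 28)/(9 − 4) = 5, so P = 8 + 5Q.
Competitive equilibrium: 89.75 − 5.8Q = 8 + 5Q → Q* = 7.5694, P* = 45.8472.
For a per-unit tax t: ΔQ = t/10.8, so DWL = ½·t·(t/10.8) = t²/21.6.
At t = 26: DWL = 31.296. At t = 37.2: DWL = 64.067.
Ratio = (37.2/26)² = 2.047.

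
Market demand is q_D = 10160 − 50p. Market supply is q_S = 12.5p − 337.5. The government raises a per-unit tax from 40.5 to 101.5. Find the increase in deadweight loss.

In inverse form: demand p = 203.2 − 0.02q, supply p = 27 + 0.08q.
Competitive equilibrium: 203.2 − 0.02q = 27 + 0.08q → q* = 1762, p* = 167.96.
For a per-unit tax t: Δq = t/0.1, so DWL = ½·t·(t/0.1) = t²/0.2.
At t = 40.5: DWL = 8201.25. At t = 101.5: DWL = 51511.25.
Increase = 51511.25 − 8201.25 = 43310.

43310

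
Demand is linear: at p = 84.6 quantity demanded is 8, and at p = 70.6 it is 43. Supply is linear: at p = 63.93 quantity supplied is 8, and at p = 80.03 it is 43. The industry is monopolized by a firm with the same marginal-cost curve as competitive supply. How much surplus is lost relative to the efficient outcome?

Demand slope = (70.6 − 84.6)/(43 − 8) = −0.4, so p = 87.8 − 0.4q.
Supply slope = (80.03 − 63.93)/(43 − 8) = 0.46, so p = 60.25 + 0.46q.
Competitive equilibrium: 87.8 − 0.4q = 60.25 + 0.46q → q* = 32.0349, p* = 74.986.
Marginal revenue: MR = 87.8 − 0.8q. Set MR = MC: 87.8 − 0.8q = 60.25 + 0.46q → q_m = 21.8651.
Price p_m = 87.8 − 0.4·21.8651 = 79.054; MC(q_m) = 60.25 + 0.46·21.8651 = 70.3079.
Competitive q* = 32.0349, so Δq = 10.1698; wedge = 79.054 − 70.3079 = 8.7461.
DWL = ½ × 10.1698 × 8.7461 = 44.47.

44.47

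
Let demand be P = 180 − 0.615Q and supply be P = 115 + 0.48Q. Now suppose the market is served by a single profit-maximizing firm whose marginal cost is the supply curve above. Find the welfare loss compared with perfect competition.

249.54

Competitive equilibrium: 180 − 0.615Q = 115 + 0.48Q → Q* = 59.3607, P* = 143.4932.
Marginal revenue: MR = 180 − 1.23Q. Set MR = MC: 180 − 1.23Q = 115 + 0.48Q → Q_m = 38.0117.
Price P_m = 180 − 0.615·38.0117 = 156.6228; MC(Q_m) = 115 + 0.48·38.0117 = 133.2456.
Competitive Q* = 59.3607, so ΔQ = 21.349; wedge = 156.6228 − 133.2456 = 23.3772.
DWL = ½ × 21.349 × 23.3772 = 249.54.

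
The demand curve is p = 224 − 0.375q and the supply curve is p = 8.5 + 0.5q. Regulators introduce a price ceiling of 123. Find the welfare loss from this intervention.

Competitive equilibrium: 224 − 0.375q = 8.5 + 0.5q → q* = 246.2857, p* = 131.6429.
At the ceiling p = 123, quantity supplied = (123 − 8.5)/0.5 = 229.
Willingness to pay at q' = 229: 224 − 0.375·229 = 138.125.
Δq = 246.2857 − 229 = 17.2857; wedge = 138.125 − 123 = 15.125.
DWL = ½ × 17.2857 × 15.125 = 130.72.

130.72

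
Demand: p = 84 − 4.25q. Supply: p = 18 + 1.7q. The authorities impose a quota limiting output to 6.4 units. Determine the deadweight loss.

Competitive equilibrium: 84 − 4.25q = 18 + 1.7q → q* = 11.0924, p* = 36.8571.
At q = 6.4: demand price = 84 − 4.25·6.4 = 56.8; supply price = 18 + 1.7·6.4 = 28.88.
Δq = 11.0924 − 6.4 = 4.6924; wedge = 56.8 − 28.88 = 27.92.
Welfare loss = ½ × 4.6924 × 27.92 = 65.51.

65.51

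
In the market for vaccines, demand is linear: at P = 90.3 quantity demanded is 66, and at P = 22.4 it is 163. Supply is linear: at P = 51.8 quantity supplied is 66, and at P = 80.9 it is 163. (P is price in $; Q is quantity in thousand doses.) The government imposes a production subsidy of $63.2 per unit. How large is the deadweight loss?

Demand slope = (22.4 − 90.3)/(163 − 66) = −0.7, so P = 136.5 − 0.7Q.
Supply slope = (80.9 − 51.8)/(163 − 66) = 0.3, so P = 32 + 0.3Q.
Competitive equilibrium: 136.5 − 0.7Q = 32 + 0.3Q → Q* = 104.5, P* = 63.35.
The subsidy lowers effective supply by 63.2: P = 0.3Q − 31.2.
New quantity: 136.5 − 0.7Q = 0.3Q − 31.2 → Q' = 167.7.
Overproduction ΔQ = 167.7 − 104.5 = 63.2; wedge = subsidy = 63.2.
Welfare loss = ½ × 63.2 × 63.2 = $1997.12 thousand.

$1997.12 thousand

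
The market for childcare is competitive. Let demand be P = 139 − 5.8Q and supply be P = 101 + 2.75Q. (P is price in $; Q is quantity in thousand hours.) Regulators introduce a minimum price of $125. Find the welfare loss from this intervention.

Competitive equilibrium: 139 − 5.8Q = 101 + 2.75Q → Q* = 4.4444, P* = 113.2222.
At the floor P = 125, quantity demanded = (139 − 125)/5.8 = 2.4138.
Sellers' marginal cost at Q' = 2.4138: 101 + 2.75·2.4138 = 107.638.
ΔQ = 4.4444 − 2.4138 = 2.0306; wedge = 125 − 107.638 = 17.362.
DWL = ½ × 2.0306 × 17.362 = $17.63 thousand.

$17.63 thousand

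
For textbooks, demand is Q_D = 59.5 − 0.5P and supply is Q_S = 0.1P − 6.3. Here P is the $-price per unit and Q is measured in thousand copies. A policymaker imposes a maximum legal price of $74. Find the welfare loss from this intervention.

$76.33 thousand

In inverse form: demand P = 119 − 2Q, supply P = 63 + 10Q.
Competitive equilibrium: 119 − 2Q = 63 + 10Q → Q* = 4.6667, P* = 109.6667.
At the ceiling P = 74, quantity supplied = (74 − 63)/10 = 1.1.
Willingness to pay at Q' = 1.1: 119 − 2·1.1 = 116.8.
ΔQ = 4.6667 − 1.1 = 3.5667; wedge = 116.8 − 74 = 42.8.
Deadweight loss = ½ × 3.5667 × 42.8 = $76.33 thousand.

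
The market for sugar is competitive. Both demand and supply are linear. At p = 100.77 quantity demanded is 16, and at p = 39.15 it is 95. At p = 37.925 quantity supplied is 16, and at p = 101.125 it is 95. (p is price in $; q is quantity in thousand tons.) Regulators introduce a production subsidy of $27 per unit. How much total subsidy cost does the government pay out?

Demand slope = (39.15 − 100.77)/(95 − 16) = −0.78, so p = 113.25 − 0.78q.
Supply slope = (101.125 − 37.925)/(95 − 16) = 0.8, so p = 25.125 + 0.8q.
Competitive equilibrium: 113.25 − 0.78q = 25.125 + 0.8q → q* = 55.7753, p* = 69.7453.
The subsidy lowers effective supply by 27: p = 0.8q − 1.875.
New quantity: 113.25 − 0.78q = 0.8q − 1.875 → q' = 72.8639.
Total subsidy cost = 27 × 72.8639 = $1967.33 thousand.

$1967.33 thousand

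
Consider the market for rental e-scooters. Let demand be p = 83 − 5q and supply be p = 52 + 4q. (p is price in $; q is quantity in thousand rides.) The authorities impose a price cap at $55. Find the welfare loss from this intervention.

$32.67 thousand

Competitive equilibrium: 83 − 5q = 52 + 4q → q* = 3.4444, p* = 65.7778.
At the ceiling p = 55, quantity supplied = (55 − 52)/4 = 0.75.
Willingness to pay at q' = 0.75: 83 − 5·0.75 = 79.25.
Δq = 3.4444 − 0.75 = 2.6944; wedge = 79.25 − 55 = 24.25.
Welfare loss = ½ × 2.6944 × 24.25 = $32.67 thousand.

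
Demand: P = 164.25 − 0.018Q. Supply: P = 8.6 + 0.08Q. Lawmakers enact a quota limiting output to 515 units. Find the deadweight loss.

Competitive equilibrium: 164.25 − 0.018Q = 8.6 + 0.08Q → Q* = 1588.2653, P* = 135.6612.
At Q = 515: demand price = 164.25 − 0.018·515 = 154.98; supply price = 8.6 + 0.08·515 = 49.8.
ΔQ = 1588.2653 − 515 = 1073.2653; wedge = 154.98 − 49.8 = 105.18.
The triangle = ½ × 1073.2653 × 105.18 = 56443.02.

56443.02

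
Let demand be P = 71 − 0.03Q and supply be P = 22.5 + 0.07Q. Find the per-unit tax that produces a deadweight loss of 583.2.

Competitive equilibrium: 71 − 0.03Q = 22.5 + 0.07Q → Q* = 485, P* = 56.45.
A tax t gives ΔQ = t/0.1 and wedge t, so DWL = t²/0.2.
t²/0.2 = 583.2 → t² = 116.64 → t = 10.8.

10.8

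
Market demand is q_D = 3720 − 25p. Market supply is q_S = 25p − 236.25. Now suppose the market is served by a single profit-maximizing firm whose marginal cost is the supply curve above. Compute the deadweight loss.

In inverse form: demand p = 148.8 − 0.04q, supply p = 9.45 + 0.04q.
Competitive equilibrium: 148.8 − 0.04q = 9.45 + 0.04q → q* = 1741.875, p* = 79.125.
Marginal revenue: MR = 148.8 − 0.08q. Set MR = MC: 148.8 − 0.08q = 9.45 + 0.04q → q_m = 1161.25.
Price p_m = 148.8 − 0.04·1161.25 = 102.35; MC(q_m) = 9.45 + 0.04·1161.25 = 55.9.
Competitive q* = 1741.875, so Δq = 580.625; wedge = 102.35 − 55.9 = 46.45.
Deadweight loss = ½ × 580.625 × 46.45 = 13485.02.

13485.02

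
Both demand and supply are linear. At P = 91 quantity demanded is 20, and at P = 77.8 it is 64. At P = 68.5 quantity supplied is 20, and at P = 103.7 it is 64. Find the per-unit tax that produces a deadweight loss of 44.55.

9.9

Demand slope = (77.8 − 91)/(64 − 20) = −0.3, so P = 97 − 0.3Q.
Supply slope = (103.7 − 68.5)/(64 − 20) = 0.8, so P = 52.5 + 0.8Q.
Competitive equilibrium: 97 − 0.3Q = 52.5 + 0.8Q → Q* = 40.4545, P* = 84.8636.
A tax t gives ΔQ = t/1.1 and wedge t, so DWL = t²/2.2.
t²/2.2 = 44.55 → t² = 98.01 → t = 9.9.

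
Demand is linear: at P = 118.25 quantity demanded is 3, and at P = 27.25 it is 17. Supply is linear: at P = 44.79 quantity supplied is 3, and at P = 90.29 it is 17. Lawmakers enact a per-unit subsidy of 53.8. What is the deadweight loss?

148.43

Demand slope = (27.25 − 118.25)/(17 − 3) = −6.5, so P = 137.75 − 6.5Q.
Supply slope = (90.29 − 44.79)/(17 − 3) = 3.25, so P = 35.04 + 3.25Q.
Competitive equilibrium: 137.75 − 6.5Q = 35.04 + 3.25Q → Q* = 10.5344, P* = 69.2767.
The subsidy lowers effective supply by 53.8: P = 3.25Q − 18.76.
New quantity: 137.75 − 6.5Q = 3.25Q − 18.76 → Q' = 16.0523.
Overproduction ΔQ = 16.0523 − 10.5344 = 5.5179; wedge = subsidy = 53.8.
Deadweight loss = ½ × 5.5179 × 53.8 = 148.43.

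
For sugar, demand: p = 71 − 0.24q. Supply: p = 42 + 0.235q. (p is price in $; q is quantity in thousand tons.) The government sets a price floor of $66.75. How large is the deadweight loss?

$446.20 thousand

Competitive equilibrium: 71 − 0.24q = 42 + 0.235q → q* = 61.0526, p* = 56.3474.
At the floor p = 66.75, quantity demanded = (71 − 66.75)/0.24 = 17.7083.
Sellers' marginal cost at q' = 17.7083: 42 + 0.235·17.7083 = 46.1615.
Δq = 61.0526 − 17.7083 = 43.3443; wedge = 66.75 − 46.1615 = 20.5885.
Welfare loss = ½ × 43.3443 × 20.5885 = $446.20 thousand.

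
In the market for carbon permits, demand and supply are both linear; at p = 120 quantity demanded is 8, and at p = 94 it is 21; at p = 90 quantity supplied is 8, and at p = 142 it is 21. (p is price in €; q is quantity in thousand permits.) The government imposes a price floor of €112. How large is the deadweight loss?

Demand slope = (94 − 120)/(21 − 8) = −2, so p = 136 − 2q.
Supply slope = (142 − 90)/(21 − 8) = 4, so p = 58 + 4q.
Competitive equilibrium: 136 − 2q = 58 + 4q → q* = 13, p* = 110.
At the floor p = 112, quantity demanded = (136 − 112)/2 = 12.
Sellers' marginal cost at q' = 12: 58 + 4·12 = 106.
Δq = 13 − 12 = 1; wedge = 112 − 106 = 6.
The triangle = ½ × 1 × 6 = €3 thousand.

€3 thousand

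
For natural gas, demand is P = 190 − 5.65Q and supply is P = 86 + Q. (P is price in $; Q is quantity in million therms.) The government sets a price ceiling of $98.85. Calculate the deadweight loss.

$25.87 million

Competitive equilibrium: 190 − 5.65Q = 86 + Q → Q* = 15.6391, P* = 101.6391.
At the ceiling P = 98.85, quantity supplied = (98.85 − 86)/1 = 12.85.
Willingness to pay at Q' = 12.85: 190 − 5.65·12.85 = 117.3975.
ΔQ = 15.6391 − 12.85 = 2.7891; wedge = 117.3975 − 98.85 = 18.5475.
DWL = ½ × 2.7891 × 18.5475 = $25.87 million.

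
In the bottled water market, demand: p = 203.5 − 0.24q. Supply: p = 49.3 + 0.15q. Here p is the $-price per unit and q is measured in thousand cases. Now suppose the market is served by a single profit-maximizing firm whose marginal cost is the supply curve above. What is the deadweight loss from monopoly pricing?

$4424 thousand

Competitive equilibrium: 203.5 − 0.24q = 49.3 + 0.15q → q* = 395.3846, p* = 108.6077.
Marginal revenue: MR = 203.5 − 0.48q. Set MR = MC: 203.5 − 0.48q = 49.3 + 0.15q → q_m = 244.7619.
Price p_m = 203.5 − 0.24·244.7619 = 144.7571; MC(q_m) = 49.3 + 0.15·244.7619 = 86.0143.
Competitive q* = 395.3846, so Δq = 150.6227; wedge = 144.7571 − 86.0143 = 58.7428.
Welfare loss = ½ × 150.6227 × 58.7428 = $4424 thousand.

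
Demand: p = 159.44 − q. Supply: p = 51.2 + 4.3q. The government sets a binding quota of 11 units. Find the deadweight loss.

235.28

Competitive equilibrium: 159.44 − q = 51.2 + 4.3q → q* = 20.4226, p* = 139.0174.
At q = 11: demand price = 159.44 − 1·11 = 148.44; supply price = 51.2 + 4.3·11 = 98.5.
Δq = 20.4226 − 11 = 9.4226; wedge = 148.44 − 98.5 = 49.94.
The triangle = ½ × 9.4226 × 49.94 = 235.28.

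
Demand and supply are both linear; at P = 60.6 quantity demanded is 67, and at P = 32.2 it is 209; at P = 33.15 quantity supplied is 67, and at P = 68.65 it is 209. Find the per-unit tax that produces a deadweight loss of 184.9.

Demand slope = (32.2 − 60.6)/(209 − 67) = −0.2, so P = 74 − 0.2Q.
Supply slope = (68.65 − 33.15)/(209 − 67) = 0.25, so P = 16.4 + 0.25Q.
Competitive equilibrium: 74 − 0.2Q = 16.4 + 0.25Q → Q* = 128, P* = 48.4.
A tax t gives ΔQ = t/0.45 and wedge t, so DWL = t²/0.9.
t²/0.9 = 184.9 → t² = 166.41 → t = 12.9.

12.9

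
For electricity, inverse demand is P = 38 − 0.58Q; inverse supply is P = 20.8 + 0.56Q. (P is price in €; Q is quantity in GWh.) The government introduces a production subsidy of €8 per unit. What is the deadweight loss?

Competitive equilibrium: 38 − 0.58Q = 20.8 + 0.56Q → Q* = 15.0877, P* = 29.2491.
The subsidy lowers effective supply by 8: P = 12.8 + 0.56Q.
New quantity: 38 − 0.58Q = 12.8 + 0.56Q → Q' = 22.1053.
Overproduction ΔQ = 22.1053 − 15.0877 = 7.0176; wedge = subsidy = 8.
Deadweight loss = ½ × 7.0176 × 8 = €28.07.

€28.07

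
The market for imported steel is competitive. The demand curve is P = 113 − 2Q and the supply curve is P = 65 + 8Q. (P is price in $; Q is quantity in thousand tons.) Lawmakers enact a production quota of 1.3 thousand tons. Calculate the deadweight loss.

$61.25 thousand

Competitive equilibrium: 113 − 2Q = 65 + 8Q → Q* = 4.8, P* = 103.4.
At Q = 1.3: demand price = 113 − 2·1.3 = 110.4; supply price = 65 + 8·1.3 = 75.4.
ΔQ = 4.8 − 1.3 = 3.5; wedge = 110.4 − 75.4 = 35.
Welfare loss = ½ × 3.5 × 35 = $61.25 thousand.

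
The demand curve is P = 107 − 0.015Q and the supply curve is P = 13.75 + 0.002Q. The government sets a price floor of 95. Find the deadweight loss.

186591.84

Competitive equilibrium: 107 − 0.015Q = 13.75 + 0.002Q → Q* = 5485.2941, P* = 24.7206.
At the floor P = 95, quantity demanded = (107 − 95)/0.015 = 800.
Sellers' marginal cost at Q' = 800: 13.75 + 0.002·800 = 15.35.
ΔQ = 5485.2941 − 800 = 4685.2941; wedge = 95 − 15.35 = 79.65.
The triangle = ½ × 4685.2941 × 79.65 = 186591.84.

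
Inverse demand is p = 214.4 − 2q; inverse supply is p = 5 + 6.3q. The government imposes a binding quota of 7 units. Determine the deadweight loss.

Competitive equilibrium: 214.4 − 2q = 5 + 6.3q → q* = 25.2289, p* = 163.9422.
At q = 7: demand price = 214.4 − 2·7 = 200.4; supply price = 5 + 6.3·7 = 49.1.
Δq = 25.2289 − 7 = 18.2289; wedge = 200.4 − 49.1 = 151.3.
Deadweight loss = ½ × 18.2289 × 151.3 = 1379.02.

1379.02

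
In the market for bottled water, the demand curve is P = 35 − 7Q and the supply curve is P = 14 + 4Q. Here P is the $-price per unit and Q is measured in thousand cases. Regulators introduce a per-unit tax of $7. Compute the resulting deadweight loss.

$2.23 thousand

Competitive equilibrium: 35 − 7Q = 14 + 4Q → Q* = 1.9091, P* = 21.6364.
With the tax, the buyer price exceeds the seller price by 7: (35 − 7Q) − (14 + 4Q) = 7 → Q' = 1.2727.
ΔQ = 1.9091 − 1.2727 = 0.6364; the wedge equals the tax, 7.
Deadweight loss = ½ × 0.6364 × 7 = $2.23 thousand.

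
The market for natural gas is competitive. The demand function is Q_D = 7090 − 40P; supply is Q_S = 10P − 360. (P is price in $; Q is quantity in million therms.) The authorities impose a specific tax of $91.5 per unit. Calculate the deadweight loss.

In inverse form: demand P = 177.25 − 0.025Q, supply P = 36 + 0.1Q.
Competitive equilibrium: 177.25 − 0.025Q = 36 + 0.1Q → Q* = 1130, P* = 149.
With the tax, the buyer price exceeds the seller price by 91.5: (177.25 − 0.025Q) − (36 + 0.1Q) = 91.5 → Q' = 398.
ΔQ = 1130 − 398 = 732; the wedge equals the tax, 91.5.
Welfare loss = ½ × 732 × 91.5 = $33489 million.

$33489 million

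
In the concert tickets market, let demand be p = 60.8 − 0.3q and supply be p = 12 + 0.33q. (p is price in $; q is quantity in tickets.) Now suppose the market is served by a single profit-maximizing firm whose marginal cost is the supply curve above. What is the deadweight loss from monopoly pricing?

Competitive equilibrium: 60.8 − 0.3q = 12 + 0.33q → q* = 77.4603, p* = 37.5619.
Marginal revenue: MR = 60.8 − 0.6q. Set MR = MC: 60.8 − 0.6q = 12 + 0.33q → q_m = 52.4731.
Price p_m = 60.8 − 0.3·52.4731 = 45.0581; MC(q_m) = 12 + 0.33·52.4731 = 29.3161.
Competitive q* = 77.4603, so Δq = 24.9872; wedge = 45.0581 − 29.3161 = 15.742.
DWL = ½ × 24.9872 × 15.742 = $196.67.

$196.67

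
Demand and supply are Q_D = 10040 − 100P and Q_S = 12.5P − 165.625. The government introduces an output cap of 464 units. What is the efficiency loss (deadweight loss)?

In inverse form: demand P = 100.4 − 0.01Q, supply P = 13.25 + 0.08Q.
Competitive equilibrium: 100.4 − 0.01Q = 13.25 + 0.08Q → Q* = 968.33333, P* = 90.71667.
At Q = 464: demand price = 100.4 − 0.01·464 = 95.76; supply price = 13.25 + 0.08·464 = 50.37.
ΔQ = 968.33333 − 464 = 504.33333; wedge = 95.76 − 50.37 = 45.39.
Welfare loss = ½ × 504.33333 × 45.39 = 11445.845.

11445.845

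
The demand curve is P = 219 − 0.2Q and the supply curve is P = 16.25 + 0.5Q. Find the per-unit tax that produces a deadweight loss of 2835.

63

Competitive equilibrium: 219 − 0.2Q = 16.25 + 0.5Q → Q* = 289.6429, P* = 161.0714.
A tax t gives ΔQ = t/0.7 and wedge t, so DWL = t²/1.4.
t²/1.4 = 2835 → t² = 3969 → t = 63.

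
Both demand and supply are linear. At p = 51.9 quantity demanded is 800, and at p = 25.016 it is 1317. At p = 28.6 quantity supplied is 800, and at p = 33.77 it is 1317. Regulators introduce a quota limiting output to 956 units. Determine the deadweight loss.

1497.76

Demand slope = (25.016 − 51.9)/(1317 − 800) = −0.052, so p = 93.5 − 0.052q.
Supply slope = (33.77 − 28.6)/(1317 − 800) = 0.01, so p = 20.6 + 0.01q.
Competitive equilibrium: 93.5 − 0.052q = 20.6 + 0.01q → q* = 1175.8065, p* = 32.3581.
At q = 956: demand price = 93.5 − 0.052·956 = 43.788; supply price = 20.6 + 0.01·956 = 30.16.
Δq = 1175.8065 − 956 = 219.8065; wedge = 43.788 − 30.16 = 13.628.
The triangle = ½ × 219.8065 × 13.628 = 1497.76.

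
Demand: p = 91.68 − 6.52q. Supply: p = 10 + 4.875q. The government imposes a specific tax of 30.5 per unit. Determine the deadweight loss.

Competitive equilibrium: 91.68 − 6.52q = 10 + 4.875q → q* = 7.1681, p* = 44.9443.
With the tax, the buyer price exceeds the seller price by 30.5: (91.68 − 6.52q) − (10 + 4.875q) = 30.5 → q' = 4.4914.
Δq = 7.1681 − 4.4914 = 2.6767; the wedge equals the tax, 30.5.
Deadweight loss = ½ × 2.6767 × 30.5 = 40.82.

40.82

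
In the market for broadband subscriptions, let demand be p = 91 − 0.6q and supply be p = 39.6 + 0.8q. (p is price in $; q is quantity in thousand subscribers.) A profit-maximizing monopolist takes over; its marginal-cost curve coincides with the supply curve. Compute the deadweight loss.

$84.92 thousand

Competitive equilibrium: 91 − 0.6q = 39.6 + 0.8q → q* = 36.7143, p* = 68.9714.
Marginal revenue: MR = 91 − 1.2q. Set MR = MC: 91 − 1.2q = 39.6 + 0.8q → q_m = 25.7.
Price p_m = 91 − 0.6·25.7 = 75.58; MC(q_m) = 39.6 + 0.8·25.7 = 60.16.
Competitive q* = 36.7143, so Δq = 11.0143; wedge = 75.58 − 60.16 = 15.42.
DWL = ½ × 11.0143 × 15.42 = $84.92 thousand.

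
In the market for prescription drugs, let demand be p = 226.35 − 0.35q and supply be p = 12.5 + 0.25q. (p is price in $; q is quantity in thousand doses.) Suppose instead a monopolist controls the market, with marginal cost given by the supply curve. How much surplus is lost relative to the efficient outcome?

$5172.81 thousand

Competitive equilibrium: 226.35 − 0.35q = 12.5 + 0.25q → q* = 356.41667, p* = 101.60417.
Marginal revenue: MR = 226.35 − 0.7q. Set MR = MC: 226.35 − 0.7q = 12.5 + 0.25q → q_m = 225.10526.
Price p_m = 226.35 − 0.35·225.10526 = 147.56316; MC(q_m) = 12.5 + 0.25·225.10526 = 68.77632.
Competitive q* = 356.41667, so Δq = 131.31141; wedge = 147.56316 − 68.77632 = 78.78684.
The triangle = ½ × 131.31141 × 78.78684 = $5172.81 thousand.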